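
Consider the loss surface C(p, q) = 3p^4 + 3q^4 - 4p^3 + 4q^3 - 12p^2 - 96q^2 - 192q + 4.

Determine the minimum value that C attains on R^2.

-1308

C(p,q) separates as A(p) + B(q) + 4, so its minimum is min A + min B + 4.
A'(p) = 12p(p - 2)(p + 1) vanishes at p ∈ {-1, 0, 2}; B'(q) = 12(q - 4)(q + 1)(q + 4) vanishes at q ∈ {-4, -1, 4}.
Local minima of A (where A''>0): A(-1)=-5, A(2)=-32. Local minima of B: B(-4)=-256, B(4)=-1280.
So the global minimum of C is A(2) + B(4) + 4 = -32 − 1280 + 4 = -1308, attained at (2, 4).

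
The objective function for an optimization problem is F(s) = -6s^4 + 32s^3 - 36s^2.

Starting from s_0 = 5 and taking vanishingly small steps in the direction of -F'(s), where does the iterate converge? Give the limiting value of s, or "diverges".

F'(s) = -24s(s - 3)(s - 1), so F'(5) = -960.
Gradient descent moves in the -F' direction, i.e. s is increasing.
There is no critical point above s=5, and F' keeps the same sign, so the iterate runs off to +∞.

diverges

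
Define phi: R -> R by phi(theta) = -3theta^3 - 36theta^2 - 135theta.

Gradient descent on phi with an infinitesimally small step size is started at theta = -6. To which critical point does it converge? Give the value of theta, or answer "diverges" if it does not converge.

phi'(theta) = -9(theta + 3)(theta + 5), so phi'(-6) = -27.
Gradient descent moves in the -phi' direction, i.e. theta is increasing.
The nearest critical point in that direction is theta = -5, where phi'' = 18 > 0 (a local minimum). The iterate converges there.

-5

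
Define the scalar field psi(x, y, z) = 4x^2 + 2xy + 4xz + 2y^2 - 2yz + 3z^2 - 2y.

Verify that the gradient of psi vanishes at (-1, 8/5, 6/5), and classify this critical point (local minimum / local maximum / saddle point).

local minimum

∇psi = (8x + 2y + 4z, 2x + 4y - 2z - 2, 4x - 2y + 6z); substituting (-1, 8/5, 6/5) gives ∇psi = (0, 0, 0), so (-1, 8/5, 6/5) is indeed a critical point.
The Hessian is constant: H = [[8, 2, 4], [2, 4, -2], [4, -2, 6]].
Leading principal minors: Δ₁ = 8, Δ₂ = 28, Δ₃ = 40.
All leading minors are positive, so H is positive definite: a local minimum.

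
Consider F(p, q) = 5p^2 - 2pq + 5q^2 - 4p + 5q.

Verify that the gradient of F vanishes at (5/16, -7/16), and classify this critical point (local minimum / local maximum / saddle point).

∇F = (10p - 2q - 4, -2p + 10q + 5); substituting (5/16, -7/16) gives ∇F = (0, 0), so (5/16, -7/16) is indeed a critical point.
The Hessian of F is constant: H = [[10, -2], [-2, 10]].
det(H) = 10·10 − (-2)² = 96.
det(H) > 0 and tr(H) = 20 > 0, so H is positive definite and the point is a local minimum.

local minimum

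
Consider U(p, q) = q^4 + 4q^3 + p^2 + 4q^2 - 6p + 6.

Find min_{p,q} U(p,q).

U(p,q) separates as A(p) + B(q) + 6, so its minimum is min A + min B + 6.
A'(p) = 2p - 6 vanishes at p ∈ {3}; B'(q) = 4q(q + 1)(q + 2) vanishes at q ∈ {-2, -1, 0}.
Local minima of A (where A''>0): A(3)=-9. Local minima of B: B(-2)=0, B(0)=0.
So the global minimum of U is A(3) + B(-2) + 6 = -9 + 0 + 6 = -3, attained at (3, -2).

-3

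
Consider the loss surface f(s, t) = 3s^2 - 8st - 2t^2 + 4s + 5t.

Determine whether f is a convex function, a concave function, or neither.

neither

f is quadratic, so its Hessian is the constant matrix H = [[6, -8], [-8, -4]].
det(H) = -88, tr(H) = 2.
det(H) < 0, so H is indefinite: neither convex nor concave.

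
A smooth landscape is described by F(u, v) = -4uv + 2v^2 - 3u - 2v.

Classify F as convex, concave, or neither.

neither

F is quadratic, so its Hessian is the constant matrix H = [[0, -4], [-4, 4]].
det(H) = -16, tr(H) = 4.
det(H) < 0, so H is indefinite: neither convex nor concave.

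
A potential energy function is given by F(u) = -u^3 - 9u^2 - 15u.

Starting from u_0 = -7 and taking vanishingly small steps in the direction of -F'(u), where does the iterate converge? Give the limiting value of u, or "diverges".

-5

F'(u) = -3(u + 1)(u + 5), so F'(-7) = -36.
Gradient descent moves in the -F' direction, i.e. u is increasing.
The nearest critical point in that direction is u = -5, where F'' = 12 > 0 (a local minimum). The iterate converges there.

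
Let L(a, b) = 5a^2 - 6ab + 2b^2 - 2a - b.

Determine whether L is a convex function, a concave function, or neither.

L is quadratic, so its Hessian is the constant matrix H = [[10, -6], [-6, 4]].
det(H) = 4, tr(H) = 14.
det(H) > 0 and tr(H) > 0, so H is positive definite everywhere: convex.

convex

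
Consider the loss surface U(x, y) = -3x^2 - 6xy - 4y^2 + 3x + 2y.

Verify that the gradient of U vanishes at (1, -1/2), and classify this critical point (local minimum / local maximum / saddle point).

∇U = (-6x - 6y + 3, -6x - 8y + 2); substituting (1, -1/2) gives ∇U = (0, 0), so (1, -1/2) is indeed a critical point.
The Hessian of U is constant: H = [[-6, -6], [-6, -8]].
det(H) = (-6)·(-8) − (-6)² = 12.
det(H) > 0 and tr(H) = -14 < 0, so H is negative definite and the point is a local maximum.

local maximum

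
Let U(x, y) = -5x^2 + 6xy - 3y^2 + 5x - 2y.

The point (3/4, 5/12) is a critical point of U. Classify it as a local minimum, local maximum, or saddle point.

local maximum

The Hessian of U is constant: H = [[-10, 6], [6, -6]].
det(H) = (-10)·(-6) − 6² = 24.
det(H) > 0 and tr(H) = -16 < 0, so H is negative definite and the point is a local maximum.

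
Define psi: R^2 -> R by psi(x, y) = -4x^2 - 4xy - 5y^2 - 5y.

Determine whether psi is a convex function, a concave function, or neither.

psi is quadratic, so its Hessian is the constant matrix H = [[-8, -4], [-4, -10]].
det(H) = 64, tr(H) = -18.
det(H) > 0 and tr(H) < 0, so H is negative definite everywhere: concave.

concave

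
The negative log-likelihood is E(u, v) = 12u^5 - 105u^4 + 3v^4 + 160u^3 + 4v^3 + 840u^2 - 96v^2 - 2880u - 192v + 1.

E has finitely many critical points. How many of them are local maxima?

E separates as a function of u plus a function of v, so ∇E=0 decouples.
∂E/∂u = 60(u - 4)(u - 3)(u - 2)(u + 2) = 0 at u ∈ {-2, 2, 3, 4}; ∂E/∂v = 12(v - 4)(v + 1)(v + 4) = 0 at v ∈ {-4, -1, 4}.
The Hessian is diagonal: diag(E_uu, E_vv). Second derivatives: E_uu(-2)=-7200, E_uu(2)=480, E_uu(3)=-300, E_uu(4)=720; E_vv(-4)=288, E_vv(-1)=-180, E_vv(4)=480.
Local maxima occur where both diagonal entries negative: (-2, -1), (3, -1). Count: 2.

2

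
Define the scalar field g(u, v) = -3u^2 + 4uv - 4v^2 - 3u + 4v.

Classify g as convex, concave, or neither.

g is quadratic, so its Hessian is the constant matrix H = [[-6, 4], [4, -8]].
det(H) = 32, tr(H) = -14.
det(H) > 0 and tr(H) < 0, so H is negative definite everywhere: concave.

concave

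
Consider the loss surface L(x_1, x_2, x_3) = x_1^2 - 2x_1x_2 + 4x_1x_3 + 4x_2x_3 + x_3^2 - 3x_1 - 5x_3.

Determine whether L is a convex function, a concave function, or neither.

neither

L is quadratic, so its Hessian is the constant matrix H = [[2, -2, 4], [-2, 0, 4], [4, 4, 2]].
Leading principal minors: 2, -4, -104.
Neither pattern holds ⇒ H is indefinite ⇒ neither convex nor concave.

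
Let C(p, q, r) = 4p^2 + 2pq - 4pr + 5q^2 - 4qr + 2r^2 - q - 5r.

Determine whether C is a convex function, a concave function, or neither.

C is quadratic, so its Hessian is the constant matrix H = [[8, 2, -4], [2, 10, -4], [-4, -4, 4]].
Leading principal minors: 8, 76, 80.
All positive ⇒ H ≻ 0 ⇒ convex.

convex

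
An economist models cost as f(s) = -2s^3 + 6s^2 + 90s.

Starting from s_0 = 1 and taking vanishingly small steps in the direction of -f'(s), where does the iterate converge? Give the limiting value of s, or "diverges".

-3

f'(s) = -6(s - 5)(s + 3), so f'(1) = 96.
Gradient descent moves in the -f' direction, i.e. s is decreasing.
The nearest critical point in that direction is s = -3, where f'' = 48 > 0 (a local minimum). The iterate converges there.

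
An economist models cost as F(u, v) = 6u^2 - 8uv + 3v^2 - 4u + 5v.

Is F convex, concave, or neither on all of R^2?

F is quadratic, so its Hessian is the constant matrix H = [[12, -8], [-8, 6]].
det(H) = 8, tr(H) = 18.
det(H) > 0 and tr(H) > 0, so H is positive definite everywhere: convex.

convex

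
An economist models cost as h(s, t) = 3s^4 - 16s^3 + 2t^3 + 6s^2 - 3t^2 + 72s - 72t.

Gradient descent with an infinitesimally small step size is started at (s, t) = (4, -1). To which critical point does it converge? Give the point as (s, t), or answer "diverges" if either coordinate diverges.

(3, 4)

h is separable, so gradient descent decouples: s follows -∂h/∂s, t follows -∂h/∂t.
∂h/∂s = 12(s - 3)(s - 2)(s + 1); at s=4 this is 120, so s decreases.
∂h/∂t = 6(t - 4)(t + 3); at t=-1 this is -60, so t increases.
s converges to its nearest critical value 3 (a local min of the s-part); t converges to 4. The iterate converges to (3, 4).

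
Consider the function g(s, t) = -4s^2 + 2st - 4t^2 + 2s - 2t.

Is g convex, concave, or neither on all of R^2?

concave

g is quadratic, so its Hessian is the constant matrix H = [[-8, 2], [2, -8]].
det(H) = 60, tr(H) = -16.
det(H) > 0 and tr(H) < 0, so H is negative definite everywhere: concave.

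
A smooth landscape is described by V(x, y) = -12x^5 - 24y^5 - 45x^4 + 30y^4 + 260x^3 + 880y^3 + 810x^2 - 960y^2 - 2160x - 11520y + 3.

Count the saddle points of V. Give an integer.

V separates as a function of x plus a function of y, so ∇V=0 decouples.
∂V/∂x = -60(x - 3)(x - 1)(x + 3)(x + 4) = 0 at x ∈ {-4, -3, 1, 3}; ∂V/∂y = -120(y - 4)(y - 3)(y + 2)(y + 4) = 0 at y ∈ {-4, -2, 3, 4}.
The Hessian is diagonal: diag(V_xx, V_yy). Second derivatives: V_xx(-4)=2100, V_xx(-3)=-1440, V_xx(1)=2400, V_xx(3)=-5040; V_yy(-4)=13440, V_yy(-2)=-7200, V_yy(3)=4200, V_yy(4)=-5760.
Saddle points occur where the two diagonal entries have opposite signs: (-4, -2), (-4, 4), (-3, -4), (-3, 3), (1, -2), (1, 4), (3, -4), (3, 3). Count: 8.

8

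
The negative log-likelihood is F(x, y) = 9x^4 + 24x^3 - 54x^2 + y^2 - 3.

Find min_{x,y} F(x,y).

F(x,y) separates as P(x) + Q(y) − 3, so its minimum is min P + min Q − 3.
P'(x) = 36x(x - 1)(x + 3) vanishes at x ∈ {-3, 0, 1}; Q'(y) = 2y vanishes at y ∈ {0}.
Local minima of P (where P''>0): P(-3)=-405, P(1)=-21. Local minima of Q: Q(0)=0.
So the global minimum of F is P(-3) + Q(0) − 3 = -405 + 0 − 3 = -408, attained at (-3, 0).

-408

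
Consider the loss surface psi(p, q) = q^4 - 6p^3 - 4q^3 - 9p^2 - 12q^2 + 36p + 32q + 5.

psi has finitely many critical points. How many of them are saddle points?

psi separates as a function of p plus a function of q, so ∇psi=0 decouples.
∂psi/∂p = -18(p - 1)(p + 2) = 0 at p ∈ {-2, 1}; ∂psi/∂q = 4(q - 4)(q - 1)(q + 2) = 0 at q ∈ {-2, 1, 4}.
The Hessian is diagonal: diag(psi_pp, psi_qq). Second derivatives: psi_pp(-2)=54, psi_pp(1)=-54; psi_qq(-2)=72, psi_qq(1)=-36, psi_qq(4)=72.
Saddle points occur where the two diagonal entries have opposite signs: (-2, 1), (1, -2), (1, 4). Count: 3.

3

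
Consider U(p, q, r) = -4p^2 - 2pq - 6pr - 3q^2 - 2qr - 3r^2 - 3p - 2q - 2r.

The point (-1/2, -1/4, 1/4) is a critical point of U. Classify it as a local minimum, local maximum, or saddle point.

The Hessian is constant: H = [[-8, -2, -6], [-2, -6, -2], [-6, -2, -6]].
Leading principal minors: Δ₁ = -8, Δ₂ = 44, Δ₃ = -64.
The minors alternate sign starting negative (−, +, −), so H is negative definite: a local maximum.

local maximum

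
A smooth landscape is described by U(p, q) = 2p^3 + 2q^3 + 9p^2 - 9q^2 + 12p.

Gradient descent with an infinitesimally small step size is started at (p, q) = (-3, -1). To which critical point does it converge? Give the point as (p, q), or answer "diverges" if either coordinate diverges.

diverges

U is separable, so gradient descent decouples: p follows -∂U/∂p, q follows -∂U/∂q.
∂U/∂p = 6(p + 1)(p + 2); at p=-3 this is 12, so p decreases.
∂U/∂q = 6q(q - 3); at q=-1 this is 24, so q decreases.
The p-coordinate has no critical point in that direction and runs off to infinity.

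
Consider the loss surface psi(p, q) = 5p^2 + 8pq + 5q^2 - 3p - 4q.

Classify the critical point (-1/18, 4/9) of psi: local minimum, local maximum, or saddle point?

local minimum

The Hessian of psi is constant: H = [[10, 8], [8, 10]].
det(H) = 10·10 − 8² = 36.
det(H) > 0 and tr(H) = 20 > 0, so H is positive definite and the point is a local minimum.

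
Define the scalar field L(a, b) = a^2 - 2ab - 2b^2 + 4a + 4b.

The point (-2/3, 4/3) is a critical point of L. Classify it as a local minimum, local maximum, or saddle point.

The Hessian of L is constant: H = [[2, -2], [-2, -4]].
det(H) = 2·(-4) − (-2)² = -12.
Since det(H) < 0, H is indefinite and the critical point is a saddle point.

saddle point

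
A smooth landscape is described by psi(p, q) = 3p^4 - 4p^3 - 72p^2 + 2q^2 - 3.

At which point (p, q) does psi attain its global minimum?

psi(p,q) separates as A(p) + B(q) − 3, so its minimum is min A + min B − 3.
A'(p) = 12p(p - 4)(p + 3) vanishes at p ∈ {-3, 0, 4}; B'(q) = 4q vanishes at q ∈ {0}.
Local minima of A (where A''>0): A(-3)=-297, A(4)=-640. Local minima of B: B(0)=0.
So the global minimum of psi is A(4) + B(0) − 3 = -640 + 0 − 3 = -643, attained at (4, 0).

(4, 0)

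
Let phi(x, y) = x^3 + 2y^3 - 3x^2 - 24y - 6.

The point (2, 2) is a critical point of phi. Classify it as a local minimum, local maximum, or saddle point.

local minimum

The mixed partial ∂²phi/∂x∂y is 0, so the Hessian at any point is diag(phi_xx, phi_yy) = diag(6(x - 1), 12y).
At (2, 2): H = diag(6, 24).
Both eigenvalues are positive, so H is positive definite: a local minimum.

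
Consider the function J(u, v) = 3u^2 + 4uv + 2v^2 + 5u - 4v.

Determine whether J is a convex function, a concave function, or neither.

J is quadratic, so its Hessian is the constant matrix H = [[6, 4], [4, 4]].
det(H) = 8, tr(H) = 10.
det(H) > 0 and tr(H) > 0, so H is positive definite everywhere: convex.

convex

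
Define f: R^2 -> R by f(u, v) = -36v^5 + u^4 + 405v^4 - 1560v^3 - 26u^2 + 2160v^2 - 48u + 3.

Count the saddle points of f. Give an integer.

f separates as a function of u plus a function of v, so ∇f=0 decouples.
∂f/∂u = 4(u - 4)(u + 1)(u + 3) = 0 at u ∈ {-3, -1, 4}; ∂f/∂v = -180v(v - 4)(v - 3)(v - 2) = 0 at v ∈ {0, 2, 3, 4}.
The Hessian is diagonal: diag(f_uu, f_vv). Second derivatives: f_uu(-3)=56, f_uu(-1)=-40, f_uu(4)=140; f_vv(0)=4320, f_vv(2)=-720, f_vv(3)=540, f_vv(4)=-1440.
Saddle points occur where the two diagonal entries have opposite signs: (-3, 2), (-3, 4), (-1, 0), (-1, 3), (4, 2), (4, 4). Count: 6.

6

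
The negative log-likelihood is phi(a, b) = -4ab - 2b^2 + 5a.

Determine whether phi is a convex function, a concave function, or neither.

neither

phi is quadratic, so its Hessian is the constant matrix H = [[0, -4], [-4, -4]].
det(H) = -16, tr(H) = -4.
det(H) < 0, so H is indefinite: neither convex nor concave.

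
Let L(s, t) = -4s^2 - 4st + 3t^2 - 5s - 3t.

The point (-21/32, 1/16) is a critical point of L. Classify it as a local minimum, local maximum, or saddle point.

The Hessian of L is constant: H = [[-8, -4], [-4, 6]].
det(H) = (-8)·6 − (-4)² = -64.
Since det(H) < 0, H is indefinite and the critical point is a saddle point.

saddle point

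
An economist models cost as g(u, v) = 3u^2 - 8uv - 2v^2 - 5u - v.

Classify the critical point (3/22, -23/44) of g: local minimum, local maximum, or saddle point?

The Hessian of g is constant: H = [[6, -8], [-8, -4]].
det(H) = 6·(-4) − (-8)² = -88.
Since det(H) < 0, H is indefinite and the critical point is a saddle point.

saddle point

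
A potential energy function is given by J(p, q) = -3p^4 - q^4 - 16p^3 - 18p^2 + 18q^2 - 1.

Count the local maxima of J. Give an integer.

J separates as a function of p plus a function of q, so ∇J=0 decouples.
∂J/∂p = -12p(p + 1)(p + 3) = 0 at p ∈ {-3, -1, 0}; ∂J/∂q = -4q(q - 3)(q + 3) = 0 at q ∈ {-3, 0, 3}.
The Hessian is diagonal: diag(J_pp, J_qq). Second derivatives: J_pp(-3)=-72, J_pp(-1)=24, J_pp(0)=-36; J_qq(-3)=-72, J_qq(0)=36, J_qq(3)=-72.
Local maxima occur where both diagonal entries negative: (-3, -3), (-3, 3), (0, -3), (0, 3). Count: 4.

4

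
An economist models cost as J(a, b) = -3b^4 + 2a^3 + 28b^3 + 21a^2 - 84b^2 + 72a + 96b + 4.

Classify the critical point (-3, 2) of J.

The mixed partial ∂²J/∂a∂b is 0, so the Hessian at any point is diag(J_aa, J_bb) = diag(6(2a + 7), 12(-3b^2 + 14b - 14)).
At (-3, 2): H = diag(6, 24).
Both eigenvalues are positive, so H is positive definite: a local minimum.

local minimum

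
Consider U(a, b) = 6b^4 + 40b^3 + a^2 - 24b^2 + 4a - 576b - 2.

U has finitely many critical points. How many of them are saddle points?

U separates as a function of a plus a function of b, so ∇U=0 decouples.
∂U/∂a = 2(a + 2) = 0 at a ∈ {-2}; ∂U/∂b = 24(b - 2)(b + 3)(b + 4) = 0 at b ∈ {-4, -3, 2}.
The Hessian is diagonal: diag(U_aa, U_bb). Second derivatives: U_aa(-2)=2; U_bb(-4)=144, U_bb(-3)=-120, U_bb(2)=720.
Saddle points occur where the two diagonal entries have opposite signs: (-2, -3). Count: 1.

1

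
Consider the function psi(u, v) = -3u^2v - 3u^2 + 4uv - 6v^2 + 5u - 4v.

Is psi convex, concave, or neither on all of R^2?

neither

The term -3u^2v is cubic, so the Hessian is not constant.
∂²psi/∂u² = -6v - 6, which takes both signs as v varies (negative for sufficiently large v). A diagonal entry of the Hessian changing sign means the Hessian is neither positive- nor negative-semidefinite on all of R^2.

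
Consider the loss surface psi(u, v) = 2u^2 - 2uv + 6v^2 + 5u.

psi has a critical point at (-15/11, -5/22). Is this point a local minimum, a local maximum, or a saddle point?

The Hessian of psi is constant: H = [[4, -2], [-2, 12]].
det(H) = 4·12 − (-2)² = 44.
det(H) > 0 and tr(H) = 16 > 0, so H is positive definite and the point is a local minimum.

local minimum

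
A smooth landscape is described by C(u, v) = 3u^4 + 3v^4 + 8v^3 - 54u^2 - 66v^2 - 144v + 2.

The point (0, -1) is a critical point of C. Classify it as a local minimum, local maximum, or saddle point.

local maximum

The mixed partial ∂²C/∂u∂v is 0, so the Hessian at any point is diag(C_uu, C_vv) = diag(36(u^2 - 3), 12(3v^2 + 4v - 11)).
At (0, -1): H = diag(-108, -144).
Both eigenvalues are negative, so H is negative definite: a local maximum.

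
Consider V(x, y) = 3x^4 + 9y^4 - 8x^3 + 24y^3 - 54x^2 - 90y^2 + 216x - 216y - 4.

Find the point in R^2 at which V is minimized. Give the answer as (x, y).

V(x,y) separates as P(x) + Q(y) − 4, so its minimum is min P + min Q − 4.
P'(x) = 12(x - 3)(x - 2)(x + 3) vanishes at x ∈ {-3, 2, 3}; Q'(y) = 36(y - 2)(y + 1)(y + 3) vanishes at y ∈ {-3, -1, 2}.
Local minima of P (where P''>0): P(-3)=-675, P(3)=189. Local minima of Q: Q(-3)=-81, Q(2)=-456.
So the global minimum of V is P(-3) + Q(2) − 4 = -675 − 456 − 4 = -1135, attained at (-3, 2).

(-3, 2)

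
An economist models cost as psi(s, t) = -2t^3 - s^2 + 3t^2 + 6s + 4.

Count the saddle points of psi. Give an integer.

1

psi separates as a function of s plus a function of t, so ∇psi=0 decouples.
∂psi/∂s = -2(s - 3) = 0 at s ∈ {3}; ∂psi/∂t = -6t(t - 1) = 0 at t ∈ {0, 1}.
The Hessian is diagonal: diag(psi_ss, psi_tt). Second derivatives: psi_ss(3)=-2; psi_tt(0)=6, psi_tt(1)=-6.
Saddle points occur where the two diagonal entries have opposite signs: (3, 0). Count: 1.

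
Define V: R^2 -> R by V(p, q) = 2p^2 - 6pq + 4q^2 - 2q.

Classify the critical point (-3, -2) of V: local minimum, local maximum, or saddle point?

The Hessian of V is constant: H = [[4, -6], [-6, 8]].
det(H) = 4·8 − (-6)² = -4.
Since det(H) < 0, H is indefinite and the critical point is a saddle point.

saddle point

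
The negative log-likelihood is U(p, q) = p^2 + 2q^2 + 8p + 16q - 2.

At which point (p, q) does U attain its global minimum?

U(p,q) separates as A(p) + B(q) − 2, so its minimum is min A + min B − 2.
A'(p) = 2p + 8 vanishes at p ∈ {-4}; B'(q) = 4q + 16 vanishes at q ∈ {-4}.
Local minima of A (where A''>0): A(-4)=-16. Local minima of B: B(-4)=-32.
So the global minimum of U is A(-4) + B(-4) − 2 = -16 − 32 − 2 = -50, attained at (-4, -4).

(-4, -4)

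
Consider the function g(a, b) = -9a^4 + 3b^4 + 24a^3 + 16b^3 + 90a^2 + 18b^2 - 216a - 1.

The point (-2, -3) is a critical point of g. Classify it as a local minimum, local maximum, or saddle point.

saddle point

The mixed partial ∂²g/∂a∂b is 0, so the Hessian at any point is diag(g_aa, g_bb) = diag(36(-3a^2 + 4a + 5), 12(3b^2 + 8b + 3)).
At (-2, -3): H = diag(-540, 72).
The eigenvalues have opposite signs, so H is indefinite: a saddle point.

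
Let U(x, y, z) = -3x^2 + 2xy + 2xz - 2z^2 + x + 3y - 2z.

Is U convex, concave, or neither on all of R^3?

neither

U is quadratic, so its Hessian is the constant matrix H = [[-6, 2, 2], [2, 0, 0], [2, 0, -4]].
Leading principal minors: -6, -4, 16.
Neither pattern holds ⇒ H is indefinite ⇒ neither convex nor concave.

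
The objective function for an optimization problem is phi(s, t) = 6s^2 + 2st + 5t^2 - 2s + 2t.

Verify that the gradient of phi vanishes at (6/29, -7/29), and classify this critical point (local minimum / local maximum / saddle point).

local minimum

∇phi = (12s + 2t - 2, 2s + 10t + 2); substituting (6/29, -7/29) gives ∇phi = (0, 0), so (6/29, -7/29) is indeed a critical point.
The Hessian of phi is constant: H = [[12, 2], [2, 10]].
det(H) = 12·10 − 2² = 116.
det(H) > 0 and tr(H) = 22 > 0, so H is positive definite and the point is a local minimum.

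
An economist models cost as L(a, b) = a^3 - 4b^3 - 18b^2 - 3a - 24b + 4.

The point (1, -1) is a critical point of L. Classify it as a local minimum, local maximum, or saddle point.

saddle point

The mixed partial ∂²L/∂a∂b is 0, so the Hessian at any point is diag(L_aa, L_bb) = diag(6a, -12(2b + 3)).
At (1, -1): H = diag(6, -12).
The eigenvalues have opposite signs, so H is indefinite: a saddle point.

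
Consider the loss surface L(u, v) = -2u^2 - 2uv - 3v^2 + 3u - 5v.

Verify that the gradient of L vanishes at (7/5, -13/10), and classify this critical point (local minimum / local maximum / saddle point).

∇L = (-4u - 2v + 3, -2u - 6v - 5); substituting (7/5, -13/10) gives ∇L = (0, 0), so (7/5, -13/10) is indeed a critical point.
The Hessian of L is constant: H = [[-4, -2], [-2, -6]].
det(H) = (-4)·(-6) − (-2)² = 20.
det(H) > 0 and tr(H) = -10 < 0, so H is negative definite and the point is a local maximum.

local maximum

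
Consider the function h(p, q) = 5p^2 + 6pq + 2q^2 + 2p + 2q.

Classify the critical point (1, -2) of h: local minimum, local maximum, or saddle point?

The Hessian of h is constant: H = [[10, 6], [6, 4]].
det(H) = 10·4 − 6² = 4.
det(H) > 0 and tr(H) = 14 > 0, so H is positive definite and the point is a local minimum.

local minimum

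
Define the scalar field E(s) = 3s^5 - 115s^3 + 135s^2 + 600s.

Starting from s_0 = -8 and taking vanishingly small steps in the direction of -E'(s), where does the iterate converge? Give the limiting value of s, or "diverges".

diverges

E'(s) = 15(s - 4)(s - 2)(s + 1)(s + 5), so E'(-8) = 37800.
Gradient descent moves in the -E' direction, i.e. s is decreasing.
There is no critical point below s=-8, and E' keeps the same sign, so the iterate runs off to −∞.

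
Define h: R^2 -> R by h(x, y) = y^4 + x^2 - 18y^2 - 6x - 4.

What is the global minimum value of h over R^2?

h(x,y) separates as P(x) + Q(y) − 4, so its minimum is min P + min Q − 4.
P'(x) = 2x - 6 vanishes at x ∈ {3}; Q'(y) = 4y(y - 3)(y + 3) vanishes at y ∈ {-3, 0, 3}.
Local minima of P (where P''>0): P(3)=-9. Local minima of Q: Q(-3)=-81, Q(3)=-81.
So the global minimum of h is P(3) + Q(-3) − 4 = -9 − 81 − 4 = -94, attained at (3, -3).

-94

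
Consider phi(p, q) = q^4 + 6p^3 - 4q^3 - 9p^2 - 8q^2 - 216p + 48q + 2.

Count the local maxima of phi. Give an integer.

1

phi separates as a function of p plus a function of q, so ∇phi=0 decouples.
∂phi/∂p = 18(p - 4)(p + 3) = 0 at p ∈ {-3, 4}; ∂phi/∂q = 4(q - 3)(q - 2)(q + 2) = 0 at q ∈ {-2, 2, 3}.
The Hessian is diagonal: diag(phi_pp, phi_qq). Second derivatives: phi_pp(-3)=-126, phi_pp(4)=126; phi_qq(-2)=80, phi_qq(2)=-16, phi_qq(3)=20.
Local maxima occur where both diagonal entries negative: (-3, 2). Count: 1.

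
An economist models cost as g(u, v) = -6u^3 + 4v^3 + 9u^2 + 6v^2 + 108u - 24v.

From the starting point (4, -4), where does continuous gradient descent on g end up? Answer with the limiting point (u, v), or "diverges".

g is separable, so gradient descent decouples: u follows -∂g/∂u, v follows -∂g/∂v.
∂g/∂u = -18(u - 3)(u + 2); at u=4 this is -108, so u increases.
∂g/∂v = 12(v - 1)(v + 2); at v=-4 this is 120, so v decreases.
The u-coordinate has no critical point in that direction and runs off to infinity.

diverges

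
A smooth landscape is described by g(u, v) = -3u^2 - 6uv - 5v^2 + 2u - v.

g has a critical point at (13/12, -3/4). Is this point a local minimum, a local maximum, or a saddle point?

The Hessian of g is constant: H = [[-6, -6], [-6, -10]].
det(H) = (-6)·(-10) − (-6)² = 24.
det(H) > 0 and tr(H) = -16 < 0, so H is negative definite and the point is a local maximum.

local maximum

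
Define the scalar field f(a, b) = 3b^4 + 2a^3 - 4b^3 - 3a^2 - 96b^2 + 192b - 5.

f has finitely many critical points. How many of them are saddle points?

f separates as a function of a plus a function of b, so ∇f=0 decouples.
∂f/∂a = 6a(a - 1) = 0 at a ∈ {0, 1}; ∂f/∂b = 12(b - 4)(b - 1)(b + 4) = 0 at b ∈ {-4, 1, 4}.
The Hessian is diagonal: diag(f_aa, f_bb). Second derivatives: f_aa(0)=-6, f_aa(1)=6; f_bb(-4)=480, f_bb(1)=-180, f_bb(4)=288.
Saddle points occur where the two diagonal entries have opposite signs: (0, -4), (0, 4), (1, 1). Count: 3.

3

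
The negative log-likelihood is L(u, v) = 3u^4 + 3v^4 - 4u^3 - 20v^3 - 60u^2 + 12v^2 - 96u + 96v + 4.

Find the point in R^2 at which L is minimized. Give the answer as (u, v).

L(u,v) separates as P(u) + Q(v) + 4, so its minimum is min P + min Q + 4.
P'(u) = 12(u - 4)(u + 1)(u + 2) vanishes at u ∈ {-2, -1, 4}; Q'(v) = 12(v - 4)(v - 2)(v + 1) vanishes at v ∈ {-1, 2, 4}.
Local minima of P (where P''>0): P(-2)=32, P(4)=-832. Local minima of Q: Q(-1)=-61, Q(4)=64.
So the global minimum of L is P(4) + Q(-1) + 4 = -832 − 61 + 4 = -889, attained at (4, -1).

(4, -1)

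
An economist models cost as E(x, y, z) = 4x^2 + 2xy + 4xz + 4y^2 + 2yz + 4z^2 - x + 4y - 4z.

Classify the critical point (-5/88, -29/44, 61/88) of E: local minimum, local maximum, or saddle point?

The Hessian is constant: H = [[8, 2, 4], [2, 8, 2], [4, 2, 8]].
Leading principal minors: Δ₁ = 8, Δ₂ = 60, Δ₃ = 352.
All leading minors are positive, so H is positive definite: a local minimum.

local minimum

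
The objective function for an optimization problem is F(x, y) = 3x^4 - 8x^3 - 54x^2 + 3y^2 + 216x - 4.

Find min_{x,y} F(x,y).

F(x,y) separates as P(x) + Q(y) − 4, so its minimum is min P + min Q − 4.
P'(x) = 12(x - 3)(x - 2)(x + 3) vanishes at x ∈ {-3, 2, 3}; Q'(y) = 6y vanishes at y ∈ {0}.
Local minima of P (where P''>0): P(-3)=-675, P(3)=189. Local minima of Q: Q(0)=0.
So the global minimum of F is P(-3) + Q(0) − 4 = -675 + 0 − 4 = -679, attained at (-3, 0).

-679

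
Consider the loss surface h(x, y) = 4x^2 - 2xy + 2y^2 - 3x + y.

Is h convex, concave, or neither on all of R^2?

h is quadratic, so its Hessian is the constant matrix H = [[8, -2], [-2, 4]].
det(H) = 28, tr(H) = 12.
det(H) > 0 and tr(H) > 0, so H is positive definite everywhere: convex.

convex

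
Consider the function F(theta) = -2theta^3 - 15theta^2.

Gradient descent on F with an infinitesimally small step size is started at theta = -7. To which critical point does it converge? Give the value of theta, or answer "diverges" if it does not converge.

F'(theta) = -6theta(theta + 5), so F'(-7) = -84.
Gradient descent moves in the -F' direction, i.e. theta is increasing.
The nearest critical point in that direction is theta = -5, where F'' = 30 > 0 (a local minimum). The iterate converges there.

-5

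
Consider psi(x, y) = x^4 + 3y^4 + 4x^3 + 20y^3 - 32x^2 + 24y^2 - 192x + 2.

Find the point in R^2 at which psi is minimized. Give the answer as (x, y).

(4, -4)

psi(x,y) separates as P(x) + Q(y) + 2, so its minimum is min P + min Q + 2.
P'(x) = 4(x - 4)(x + 3)(x + 4) vanishes at x ∈ {-4, -3, 4}; Q'(y) = 12y(y + 1)(y + 4) vanishes at y ∈ {-4, -1, 0}.
Local minima of P (where P''>0): P(-4)=256, P(4)=-768. Local minima of Q: Q(-4)=-128, Q(0)=0.
So the global minimum of psi is P(4) + Q(-4) + 2 = -768 − 128 + 2 = -894, attained at (4, -4).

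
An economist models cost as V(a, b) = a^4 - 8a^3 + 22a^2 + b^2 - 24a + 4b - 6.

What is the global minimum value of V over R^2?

-19

V(a,b) separates as P(a) + Q(b) − 6, so its minimum is min P + min Q − 6.
P'(a) = 4(a - 3)(a - 2)(a - 1) vanishes at a ∈ {1, 2, 3}; Q'(b) = 2b + 4 vanishes at b ∈ {-2}.
Local minima of P (where P''>0): P(1)=-9, P(3)=-9. Local minima of Q: Q(-2)=-4.
So the global minimum of V is P(1) + Q(-2) − 6 = -9 − 4 − 6 = -19, attained at (1, -2).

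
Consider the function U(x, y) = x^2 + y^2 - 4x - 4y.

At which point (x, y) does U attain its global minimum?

(2, 2)

U(x,y) separates as P(x) + Q(y), so its minimum is min P + min Q.
P'(x) = 2x - 4 vanishes at x ∈ {2}; Q'(y) = 2y - 4 vanishes at y ∈ {2}.
Local minima of P (where P''>0): P(2)=-4. Local minima of Q: Q(2)=-4.
So the global minimum of U is P(2) + Q(2) = -4 − 4 = -8, attained at (2, 2).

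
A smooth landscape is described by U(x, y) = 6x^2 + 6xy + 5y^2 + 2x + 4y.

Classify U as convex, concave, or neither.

convex

U is quadratic, so its Hessian is the constant matrix H = [[12, 6], [6, 10]].
det(H) = 84, tr(H) = 22.
det(H) > 0 and tr(H) > 0, so H is positive definite everywhere: convex.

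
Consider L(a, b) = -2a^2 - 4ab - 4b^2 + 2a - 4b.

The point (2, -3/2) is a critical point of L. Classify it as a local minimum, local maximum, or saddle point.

The Hessian of L is constant: H = [[-4, -4], [-4, -8]].
det(H) = (-4)·(-8) − (-4)² = 16.
det(H) > 0 and tr(H) = -12 < 0, so H is negative definite and the point is a local maximum.

local maximum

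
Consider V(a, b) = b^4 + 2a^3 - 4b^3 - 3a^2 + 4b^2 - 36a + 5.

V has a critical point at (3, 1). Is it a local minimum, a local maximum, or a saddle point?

The mixed partial ∂²V/∂a∂b is 0, so the Hessian at any point is diag(V_aa, V_bb) = diag(6(2a - 1), 4(3b^2 - 6b + 2)).
At (3, 1): H = diag(30, -4).
The eigenvalues have opposite signs, so H is indefinite: a saddle point.

saddle point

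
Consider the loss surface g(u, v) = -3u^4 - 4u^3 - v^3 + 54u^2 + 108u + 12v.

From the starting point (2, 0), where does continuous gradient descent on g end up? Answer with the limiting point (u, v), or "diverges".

(-1, -2)

g is separable, so gradient descent decouples: u follows -∂g/∂u, v follows -∂g/∂v.
∂g/∂u = -12(u - 3)(u + 1)(u + 3); at u=2 this is 180, so u decreases.
∂g/∂v = -3(v - 2)(v + 2); at v=0 this is 12, so v decreases.
u converges to its nearest critical value -1 (a local min of the u-part); v converges to -2. The iterate converges to (-1, -2).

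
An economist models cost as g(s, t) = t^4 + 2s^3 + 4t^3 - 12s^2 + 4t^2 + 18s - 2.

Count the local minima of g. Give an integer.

2

g separates as a function of s plus a function of t, so ∇g=0 decouples.
∂g/∂s = 6(s - 3)(s - 1) = 0 at s ∈ {1, 3}; ∂g/∂t = 4t(t + 1)(t + 2) = 0 at t ∈ {-2, -1, 0}.
The Hessian is diagonal: diag(g_ss, g_tt). Second derivatives: g_ss(1)=-12, g_ss(3)=12; g_tt(-2)=8, g_tt(-1)=-4, g_tt(0)=8.
Local minima occur where both diagonal entries positive: (3, -2), (3, 0). Count: 2.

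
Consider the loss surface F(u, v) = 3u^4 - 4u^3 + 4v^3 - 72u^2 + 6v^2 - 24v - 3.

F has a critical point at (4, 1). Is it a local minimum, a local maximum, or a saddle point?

local minimum

The mixed partial ∂²F/∂u∂v is 0, so the Hessian at any point is diag(F_uu, F_vv) = diag(12(3u^2 - 2u - 12), 12(2v + 1)).
At (4, 1): H = diag(336, 36).
Both eigenvalues are positive, so H is positive definite: a local minimum.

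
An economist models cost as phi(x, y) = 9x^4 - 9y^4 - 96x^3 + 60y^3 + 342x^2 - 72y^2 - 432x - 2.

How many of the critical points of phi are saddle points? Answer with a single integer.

phi separates as a function of x plus a function of y, so ∇phi=0 decouples.
∂phi/∂x = 36(x - 4)(x - 3)(x - 1) = 0 at x ∈ {1, 3, 4}; ∂phi/∂y = -36y(y - 4)(y - 1) = 0 at y ∈ {0, 1, 4}.
The Hessian is diagonal: diag(phi_xx, phi_yy). Second derivatives: phi_xx(1)=216, phi_xx(3)=-72, phi_xx(4)=108; phi_yy(0)=-144, phi_yy(1)=108, phi_yy(4)=-432.
Saddle points occur where the two diagonal entries have opposite signs: (1, 0), (1, 4), (3, 1), (4, 0), (4, 4). Count: 5.

5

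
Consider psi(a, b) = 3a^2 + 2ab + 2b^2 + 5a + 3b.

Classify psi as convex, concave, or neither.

convex

psi is quadratic, so its Hessian is the constant matrix H = [[6, 2], [2, 4]].
det(H) = 20, tr(H) = 10.
det(H) > 0 and tr(H) > 0, so H is positive definite everywhere: convex.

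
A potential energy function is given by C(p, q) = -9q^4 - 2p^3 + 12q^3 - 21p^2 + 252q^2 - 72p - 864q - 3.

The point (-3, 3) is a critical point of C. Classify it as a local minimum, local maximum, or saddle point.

local maximum

The mixed partial ∂²C/∂p∂q is 0, so the Hessian at any point is diag(C_pp, C_qq) = diag(-6(2p + 7), 36(-3q^2 + 2q + 14)).
At (-3, 3): H = diag(-6, -252).
Both eigenvalues are negative, so H is negative definite: a local maximum.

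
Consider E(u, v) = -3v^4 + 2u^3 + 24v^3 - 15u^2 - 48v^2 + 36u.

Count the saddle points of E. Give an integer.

3

E separates as a function of u plus a function of v, so ∇E=0 decouples.
∂E/∂u = 6(u - 3)(u - 2) = 0 at u ∈ {2, 3}; ∂E/∂v = -12v(v - 4)(v - 2) = 0 at v ∈ {0, 2, 4}.
The Hessian is diagonal: diag(E_uu, E_vv). Second derivatives: E_uu(2)=-6, E_uu(3)=6; E_vv(0)=-96, E_vv(2)=48, E_vv(4)=-96.
Saddle points occur where the two diagonal entries have opposite signs: (2, 2), (3, 0), (3, 4). Count: 3.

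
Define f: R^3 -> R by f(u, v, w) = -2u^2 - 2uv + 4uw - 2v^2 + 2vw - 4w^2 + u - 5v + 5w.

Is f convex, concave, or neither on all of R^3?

concave

f is quadratic, so its Hessian is the constant matrix H = [[-4, -2, 4], [-2, -4, 2], [4, 2, -8]].
Leading principal minors: -4, 12, -48.
Signs alternate −, +, − ⇒ H ≺ 0 ⇒ concave.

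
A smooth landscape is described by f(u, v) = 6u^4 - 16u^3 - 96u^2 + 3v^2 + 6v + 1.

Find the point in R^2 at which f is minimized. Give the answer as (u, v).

(4, -1)

f(u,v) separates as P(u) + Q(v) + 1, so its minimum is min P + min Q + 1.
P'(u) = 24u(u - 4)(u + 2) vanishes at u ∈ {-2, 0, 4}; Q'(v) = 6v + 6 vanishes at v ∈ {-1}.
Local minima of P (where P''>0): P(-2)=-160, P(4)=-1024. Local minima of Q: Q(-1)=-3.
So the global minimum of f is P(4) + Q(-1) + 1 = -1024 − 3 + 1 = -1026, attained at (4, -1).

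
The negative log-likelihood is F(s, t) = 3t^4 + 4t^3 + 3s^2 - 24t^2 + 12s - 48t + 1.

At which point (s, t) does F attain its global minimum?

(-2, 2)

F(s,t) separates as P(s) + Q(t) + 1, so its minimum is min P + min Q + 1.
P'(s) = 6s + 12 vanishes at s ∈ {-2}; Q'(t) = 12(t - 2)(t + 1)(t + 2) vanishes at t ∈ {-2, -1, 2}.
Local minima of P (where P''>0): P(-2)=-12. Local minima of Q: Q(-2)=16, Q(2)=-112.
So the global minimum of F is P(-2) + Q(2) + 1 = -12 − 112 + 1 = -123, attained at (-2, 2).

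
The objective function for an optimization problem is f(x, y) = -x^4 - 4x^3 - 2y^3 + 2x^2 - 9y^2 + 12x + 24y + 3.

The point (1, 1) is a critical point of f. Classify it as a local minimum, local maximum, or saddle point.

The mixed partial ∂²f/∂x∂y is 0, so the Hessian at any point is diag(f_xx, f_yy) = diag(4(-3x^2 - 6x + 1), -6(2y + 3)).
At (1, 1): H = diag(-32, -30).
Both eigenvalues are negative, so H is negative definite: a local maximum.

local maximum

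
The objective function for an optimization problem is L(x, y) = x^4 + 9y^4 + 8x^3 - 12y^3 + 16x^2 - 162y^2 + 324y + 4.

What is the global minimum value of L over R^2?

-1373

L(x,y) separates as P(x) + Q(y) + 4, so its minimum is min P + min Q + 4.
P'(x) = 4x(x + 2)(x + 4) vanishes at x ∈ {-4, -2, 0}; Q'(y) = 36(y - 3)(y - 1)(y + 3) vanishes at y ∈ {-3, 1, 3}.
Local minima of P (where P''>0): P(-4)=0, P(0)=0. Local minima of Q: Q(-3)=-1377, Q(3)=-81.
So the global minimum of L is P(-4) + Q(-3) + 4 = 0 − 1377 + 4 = -1373, attained at (-4, -3).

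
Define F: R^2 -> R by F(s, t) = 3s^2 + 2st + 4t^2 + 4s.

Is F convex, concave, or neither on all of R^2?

F is quadratic, so its Hessian is the constant matrix H = [[6, 2], [2, 8]].
det(H) = 44, tr(H) = 14.
det(H) > 0 and tr(H) > 0, so H is positive definite everywhere: convex.

convex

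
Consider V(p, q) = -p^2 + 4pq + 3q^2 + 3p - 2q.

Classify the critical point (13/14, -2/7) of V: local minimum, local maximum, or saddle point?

saddle point

The Hessian of V is constant: H = [[-2, 4], [4, 6]].
det(H) = (-2)·6 − 4² = -28.
Since det(H) < 0, H is indefinite and the critical point is a saddle point.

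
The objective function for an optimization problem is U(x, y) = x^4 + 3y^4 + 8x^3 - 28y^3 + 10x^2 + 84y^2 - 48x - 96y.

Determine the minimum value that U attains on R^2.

U(x,y) separates as P(x) + Q(y), so its minimum is min P + min Q.
P'(x) = 4(x - 1)(x + 3)(x + 4) vanishes at x ∈ {-4, -3, 1}; Q'(y) = 12(y - 4)(y - 2)(y - 1) vanishes at y ∈ {1, 2, 4}.
Local minima of P (where P''>0): P(-4)=96, P(1)=-29. Local minima of Q: Q(1)=-37, Q(4)=-64.
So the global minimum of U is P(1) + Q(4) = -29 − 64 = -93, attained at (1, 4).

-93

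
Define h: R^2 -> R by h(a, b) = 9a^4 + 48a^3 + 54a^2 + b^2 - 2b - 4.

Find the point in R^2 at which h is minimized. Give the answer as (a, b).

h(a,b) separates as P(a) + Q(b) − 4, so its minimum is min P + min Q − 4.
P'(a) = 36a(a + 1)(a + 3) vanishes at a ∈ {-3, -1, 0}; Q'(b) = 2b - 2 vanishes at b ∈ {1}.
Local minima of P (where P''>0): P(-3)=-81, P(0)=0. Local minima of Q: Q(1)=-1.
So the global minimum of h is P(-3) + Q(1) − 4 = -81 − 1 − 4 = -86, attained at (-3, 1).

(-3, 1)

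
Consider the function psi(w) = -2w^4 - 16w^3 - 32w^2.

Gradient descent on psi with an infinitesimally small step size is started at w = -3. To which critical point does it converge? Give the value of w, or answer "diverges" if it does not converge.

-2

psi'(w) = -8w(w + 2)(w + 4), so psi'(-3) = -24.
Gradient descent moves in the -psi' direction, i.e. w is increasing.
The nearest critical point in that direction is w = -2, where psi'' = 32 > 0 (a local minimum). The iterate converges there.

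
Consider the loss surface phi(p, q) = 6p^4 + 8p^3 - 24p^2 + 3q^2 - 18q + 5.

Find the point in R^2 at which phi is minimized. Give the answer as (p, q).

phi(p,q) separates as A(p) + B(q) + 5, so its minimum is min A + min B + 5.
A'(p) = 24p(p - 1)(p + 2) vanishes at p ∈ {-2, 0, 1}; B'(q) = 6q - 18 vanishes at q ∈ {3}.
Local minima of A (where A''>0): A(-2)=-64, A(1)=-10. Local minima of B: B(3)=-27.
So the global minimum of phi is A(-2) + B(3) + 5 = -64 − 27 + 5 = -86, attained at (-2, 3).

(-2, 3)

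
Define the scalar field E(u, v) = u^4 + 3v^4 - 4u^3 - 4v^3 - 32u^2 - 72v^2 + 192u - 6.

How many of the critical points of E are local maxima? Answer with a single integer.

E separates as a function of u plus a function of v, so ∇E=0 decouples.
∂E/∂u = 4(u - 4)(u - 3)(u + 4) = 0 at u ∈ {-4, 3, 4}; ∂E/∂v = 12v(v - 4)(v + 3) = 0 at v ∈ {-3, 0, 4}.
The Hessian is diagonal: diag(E_uu, E_vv). Second derivatives: E_uu(-4)=224, E_uu(3)=-28, E_uu(4)=32; E_vv(-3)=252, E_vv(0)=-144, E_vv(4)=336.
Local maxima occur where both diagonal entries negative: (3, 0). Count: 1.

1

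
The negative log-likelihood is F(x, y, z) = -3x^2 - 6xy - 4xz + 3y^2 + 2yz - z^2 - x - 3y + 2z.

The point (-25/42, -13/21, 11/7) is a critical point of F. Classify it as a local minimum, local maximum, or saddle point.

The Hessian is constant: H = [[-6, -6, -4], [-6, 6, 2], [-4, 2, -2]].
Leading principal minors: Δ₁ = -6, Δ₂ = -72, Δ₃ = 168.
The minors fit neither the all-positive nor the alternating-sign pattern, so H is indefinite: a saddle point.

saddle point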